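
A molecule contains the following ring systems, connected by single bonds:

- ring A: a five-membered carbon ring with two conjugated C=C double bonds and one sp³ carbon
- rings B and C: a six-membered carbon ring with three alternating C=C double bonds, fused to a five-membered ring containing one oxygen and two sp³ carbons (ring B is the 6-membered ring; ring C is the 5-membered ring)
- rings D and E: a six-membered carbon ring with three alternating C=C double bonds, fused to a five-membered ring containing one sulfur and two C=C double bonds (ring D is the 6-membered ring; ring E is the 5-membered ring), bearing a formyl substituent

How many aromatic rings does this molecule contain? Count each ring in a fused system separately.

3

Ring A has one sp³ carbon, so it is not fully conjugated — not aromatic (cyclopentadiene).
Ring B is fully conjugated (every ring atom contributes a p orbital); 3 ring double bonds give 6 π electrons. That satisfies 4n+2 with n=1, so ring B is aromatic (benzene ring).
Ring C has two sp³ carbons, so it is not fully conjugated — not aromatic (oxolane ring).
Rings D and E form a fused bicyclic system (with one sulfur) with 9 sp² atoms and 10 π electrons from ring double bonds plus a heteroatom lone pair. 10 = 4(2)+2, so the system is aromatic and both rings count as aromatic (benzothiophene).
Aromatic: B, D, E. Total: 3.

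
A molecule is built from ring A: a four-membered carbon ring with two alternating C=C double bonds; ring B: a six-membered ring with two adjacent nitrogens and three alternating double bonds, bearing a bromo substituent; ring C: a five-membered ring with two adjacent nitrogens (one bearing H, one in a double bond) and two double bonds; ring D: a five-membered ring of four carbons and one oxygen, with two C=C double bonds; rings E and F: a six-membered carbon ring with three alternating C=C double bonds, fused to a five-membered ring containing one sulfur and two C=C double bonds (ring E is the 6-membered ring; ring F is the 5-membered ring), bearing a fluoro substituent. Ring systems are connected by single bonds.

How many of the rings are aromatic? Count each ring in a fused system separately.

Ring A has only sp² ring atoms; a planar conformation would have a fully conjugated π system of 4 electrons. But 4 = 4(1), which is 4n not 4n+2, so ring A is not aromatic (cyclobutadiene) — cyclobutadiene is antiaromatic and distorts to a rectangle.
Ring B is planar and fully conjugated; 3 ring double bonds give 6 π electrons. That satisfies 4n+2 with n=1, so ring B is aromatic (pyridazine).
Ring C has a continuous p-orbital overlap around the ring; 2 ring double bonds (4 π electrons) plus a heteroatom lone pair (2) give 6 π electrons. That satisfies 4n+2 with n=1, so ring C is aromatic (pyrazole).
Ring D has a continuous p-orbital overlap around the ring; 2 ring double bonds (4 π electrons) plus a heteroatom lone pair (2) give 6 π electrons. 6 = 4(1)+2, so ring D is aromatic (furan).
Rings E and F form a fused bicyclic system (with one sulfur) with 9 sp² atoms and 10 π electrons from ring double bonds plus a heteroatom lone pair. 10 = 4(2)+2, so the system is aromatic and both rings count as aromatic (benzothiophene).
Aromatic: B, C, D, E, F. Total: 5.

5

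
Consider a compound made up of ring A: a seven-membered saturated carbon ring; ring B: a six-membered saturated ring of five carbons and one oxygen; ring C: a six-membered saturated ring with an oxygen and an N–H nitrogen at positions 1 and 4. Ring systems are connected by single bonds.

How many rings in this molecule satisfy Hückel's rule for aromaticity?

Ring A has only sp³ atoms, so it is not fully conjugated — not aromatic (cycloheptane).
Ring B has only sp³ atoms, so it is not fully conjugated — not aromatic (tetrahydropyran).
Ring C has only sp³ atoms, so it is not fully conjugated — not aromatic (morpholine).
No ring is aromatic. Total: 0.

0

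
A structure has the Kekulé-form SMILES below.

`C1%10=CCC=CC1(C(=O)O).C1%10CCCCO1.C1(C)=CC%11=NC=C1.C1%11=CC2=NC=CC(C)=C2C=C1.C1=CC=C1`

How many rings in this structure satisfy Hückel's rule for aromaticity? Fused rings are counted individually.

3

The SMILES encodes a six-membered carbon ring with two isolated C=C double bonds and two sp³ carbons; a six-membered saturated ring of five carbons and one oxygen; a six-membered ring of five carbons and one nitrogen with three alternating double bonds; two fused six-membered rings, each with three alternating double bonds; one ring is all carbon and the other has one ring nitrogen; a four-membered carbon ring with two alternating C=C double bonds.
The 6-membered ring has two sp³ carbons, so it is not fully conjugated — not aromatic (1,4-cyclohexadiene).
The 6-membered ring with one oxygen has only sp³ atoms, so it is not fully conjugated — not aromatic (tetrahydropyran).
The 6-membered ring with one nitrogen is fully conjugated (every ring atom contributes a p orbital); 3 ring double bonds give 6 π electrons. That satisfies 4n+2 with n=1, so it is aromatic (pyridine).
The fused 6/6-membered bicyclic (with one nitrogen) is a single π system with 10 sp² atoms and 10 π electrons from ring double bonds. 10 = 4(2)+2, so the system is aromatic and both rings count as aromatic (quinoline).
The 4-membered ring has only sp² ring atoms; a planar conformation would have a fully conjugated π system of 4 electrons. But 4 = 4(1), which is 4n not 4n+2, so it is not aromatic (cyclobutadiene) — cyclobutadiene is antiaromatic and distorts to a rectangle.
3 of the 6 rings are aromatic. Total: 3.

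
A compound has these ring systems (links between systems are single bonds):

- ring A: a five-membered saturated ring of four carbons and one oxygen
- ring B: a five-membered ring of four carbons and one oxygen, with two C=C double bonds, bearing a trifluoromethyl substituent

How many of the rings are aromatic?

1

Ring A has only sp³ atoms, so it is not fully conjugated — not aromatic (tetrahydrofuran).
Ring B has a continuous p-orbital overlap around the ring; 2 ring double bonds (4 π electrons) plus a heteroatom lone pair (2) give 6 π electrons. Since 6 = 4n+2 (n=1), ring B is aromatic (furan).
Aromatic: B. Total: 1.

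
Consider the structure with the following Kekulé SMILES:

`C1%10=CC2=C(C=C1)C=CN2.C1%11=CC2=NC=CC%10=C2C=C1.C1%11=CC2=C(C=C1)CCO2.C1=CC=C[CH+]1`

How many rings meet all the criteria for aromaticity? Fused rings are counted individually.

The SMILES encodes a six-membered carbon ring with three alternating C=C double bonds, fused to a five-membered ring containing one N–H nitrogen and two C=C double bonds; two fused six-membered rings, each with three alternating double bonds; one ring is all carbon and the other has one ring nitrogen; a six-membered carbon ring with three alternating C=C double bonds, fused to a five-membered ring containing one oxygen and two sp³ carbons; a five-membered all-carbon ring bearing a positive charge on one carbon, with two C=C double bonds.
The fused 6/5-membered bicyclic (with one N–H) is a single π system with 9 sp² atoms and 10 π electrons from ring double bonds plus a heteroatom lone pair. 10 = 4(2)+2, so the system is aromatic and both rings count as aromatic (indole).
The fused 6/6-membered bicyclic (with one nitrogen) is a single π system with 10 sp² atoms and 10 π electrons from ring double bonds. 10 = 4(2)+2, so the system is aromatic and both rings count as aromatic (quinoline).
The 6-membered ring is fully conjugated (every ring atom contributes a p orbital); 3 ring double bonds give 6 π electrons. 6 = 4(1)+2, so it is aromatic (benzene ring).
The 5-membered ring with one oxygen has two sp³ carbons, so it is not fully conjugated — not aromatic (oxolane ring).
The 5-membered ring has only sp² ring atoms; a planar conformation would have a fully conjugated π system of 4 electrons. But 4 = 4(1), which is 4n not 4n+2, so it is not aromatic (cyclopentadienyl cation).
5 of the 7 rings are aromatic. Total: 5.

5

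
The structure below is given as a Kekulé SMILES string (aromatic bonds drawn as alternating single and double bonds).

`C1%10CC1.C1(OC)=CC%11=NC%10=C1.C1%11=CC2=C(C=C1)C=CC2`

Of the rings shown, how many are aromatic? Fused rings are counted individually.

2

The SMILES encodes a three-membered saturated carbon ring; a six-membered ring of five carbons and one nitrogen with three alternating double bonds; a six-membered carbon ring with three alternating C=C double bonds, fused to a five-membered carbon ring containing one C=C double bond and one sp³ carbon.
The 3-membered ring has only sp³ atoms, so it is not fully conjugated — not aromatic (cyclopropane).
The 6-membered ring with one nitrogen is fully conjugated (every ring atom contributes a p orbital); 3 ring double bonds give 6 π electrons. 6 = 4(1)+2, so it is aromatic (pyridine).
The 6-membered ring is planar and fully conjugated; 3 ring double bonds give 6 π electrons. Since 6 = 4n+2 (n=1), it is aromatic (benzene ring).
The 5-membered ring has one sp³ carbon, so it is not fully conjugated — not aromatic (cyclopentene ring).
2 of the 4 rings are aromatic. Total: 2.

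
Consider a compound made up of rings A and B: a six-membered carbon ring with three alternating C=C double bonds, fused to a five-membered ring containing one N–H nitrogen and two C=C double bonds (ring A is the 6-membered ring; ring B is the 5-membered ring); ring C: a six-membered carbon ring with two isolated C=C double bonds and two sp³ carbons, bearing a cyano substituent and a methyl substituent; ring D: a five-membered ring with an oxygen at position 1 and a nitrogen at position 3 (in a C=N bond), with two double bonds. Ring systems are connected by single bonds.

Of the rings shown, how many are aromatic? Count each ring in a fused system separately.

3

Rings A and B form a fused bicyclic system (with one N–H) with 9 sp² atoms and 10 π electrons from ring double bonds plus a heteroatom lone pair. 10 = 4(2)+2, so the system is aromatic and both rings count as aromatic (indole).
Ring C has two sp³ carbons, so it is not fully conjugated — not aromatic (1,4-cyclohexadiene).
Ring D is fully conjugated (every ring atom contributes a p orbital); 2 ring double bonds (4 π electrons) plus a heteroatom lone pair (2) give 6 π electrons. 6 = 4(1)+2, so ring D is aromatic (oxazole).
Aromatic: A, B, D. Total: 3.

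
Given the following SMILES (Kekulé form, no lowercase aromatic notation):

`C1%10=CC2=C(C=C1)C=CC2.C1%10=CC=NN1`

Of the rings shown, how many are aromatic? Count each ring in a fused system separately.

The SMILES encodes a six-membered carbon ring with three alternating C=C double bonds, fused to a five-membered carbon ring containing one C=C double bond and one sp³ carbon; a five-membered ring with two adjacent nitrogens (one bearing H, one in a double bond) and two double bonds.
The 6-membered ring is planar and fully conjugated; 3 ring double bonds give 6 π electrons. That satisfies 4n+2 with n=1, so it is aromatic (benzene ring).
The 5-membered ring has one sp³ carbon, so it is not fully conjugated — not aromatic (cyclopentene ring).
The 5-membered ring with two adjacent nitrogens (one N–H, one =N–) has a continuous p-orbital overlap around the ring; 2 ring double bonds (4 π electrons) plus a heteroatom lone pair (2) give 6 π electrons. That satisfies 4n+2 with n=1, so it is aromatic (pyrazole).
2 of the 3 rings are aromatic. Total: 2.

2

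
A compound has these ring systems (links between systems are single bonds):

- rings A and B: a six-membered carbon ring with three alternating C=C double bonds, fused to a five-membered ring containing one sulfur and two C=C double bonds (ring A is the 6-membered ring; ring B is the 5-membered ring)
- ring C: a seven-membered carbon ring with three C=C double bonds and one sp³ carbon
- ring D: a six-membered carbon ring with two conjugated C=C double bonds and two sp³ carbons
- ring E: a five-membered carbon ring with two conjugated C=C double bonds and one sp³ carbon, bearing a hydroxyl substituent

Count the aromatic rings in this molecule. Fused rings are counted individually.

2

Rings A and B form a fused bicyclic system (with one sulfur) with 9 sp² atoms and 10 π electrons from ring double bonds plus a heteroatom lone pair. 10 = 4(2)+2, so the system is aromatic and both rings count as aromatic (benzothiophene).
Ring C has one sp³ carbon, so it is not fully conjugated — not aromatic (cycloheptatriene).
Ring D has two sp³ carbons, so it is not fully conjugated — not aromatic (1,3-cyclohexadiene).
Ring E has one sp³ carbon, so it is not fully conjugated — not aromatic (cyclopentadiene).
Aromatic: A, B. Total: 2.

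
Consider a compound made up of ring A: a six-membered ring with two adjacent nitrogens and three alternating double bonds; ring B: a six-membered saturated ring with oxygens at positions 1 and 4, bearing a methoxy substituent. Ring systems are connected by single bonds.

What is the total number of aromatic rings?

Ring A is fully conjugated (every ring atom contributes a p orbital); 3 ring double bonds give 6 π electrons. Since 6 = 4n+2 (n=1), ring A is aromatic (pyridazine).
Ring B has only sp³ atoms, so it is not fully conjugated — not aromatic (1,4-dioxane).
Aromatic: A. Total: 1.

1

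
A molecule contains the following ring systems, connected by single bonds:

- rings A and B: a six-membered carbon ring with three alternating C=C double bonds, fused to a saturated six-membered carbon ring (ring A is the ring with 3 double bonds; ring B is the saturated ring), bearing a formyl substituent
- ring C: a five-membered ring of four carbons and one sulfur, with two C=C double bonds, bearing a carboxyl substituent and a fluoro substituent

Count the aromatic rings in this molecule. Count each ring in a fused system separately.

2

Ring A is planar and fully conjugated; 3 ring double bonds give 6 π electrons. 6 = 4(1)+2, so ring A is aromatic (benzene ring).
Ring B has four sp³ carbons, so it is not fully conjugated — not aromatic (cyclohexane ring).
Ring C is planar and fully conjugated; 2 ring double bonds (4 π electrons) plus a heteroatom lone pair (2) give 6 π electrons. Since 6 = 4n+2 (n=1), ring C is aromatic (thiophene).
Aromatic: A, C. Total: 2.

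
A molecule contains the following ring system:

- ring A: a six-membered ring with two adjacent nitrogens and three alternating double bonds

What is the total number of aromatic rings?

Ring A has a continuous p-orbital overlap around the ring; 3 ring double bonds give 6 π electrons. That satisfies 4n+2 with n=1, so ring A is aromatic (pyridazine).

1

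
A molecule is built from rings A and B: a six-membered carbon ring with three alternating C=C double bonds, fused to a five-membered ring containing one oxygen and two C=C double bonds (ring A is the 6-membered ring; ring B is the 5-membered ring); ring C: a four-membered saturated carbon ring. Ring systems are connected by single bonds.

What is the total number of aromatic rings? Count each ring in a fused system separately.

Rings A and B form a fused bicyclic system (with one oxygen) with 9 sp² atoms and 10 π electrons from ring double bonds plus a heteroatom lone pair. 10 = 4(2)+2, so the system is aromatic and both rings count as aromatic (benzofuran).
Ring C has only sp³ atoms, so it is not fully conjugated — not aromatic (cyclobutane).
Aromatic: A, B. Total: 2.

2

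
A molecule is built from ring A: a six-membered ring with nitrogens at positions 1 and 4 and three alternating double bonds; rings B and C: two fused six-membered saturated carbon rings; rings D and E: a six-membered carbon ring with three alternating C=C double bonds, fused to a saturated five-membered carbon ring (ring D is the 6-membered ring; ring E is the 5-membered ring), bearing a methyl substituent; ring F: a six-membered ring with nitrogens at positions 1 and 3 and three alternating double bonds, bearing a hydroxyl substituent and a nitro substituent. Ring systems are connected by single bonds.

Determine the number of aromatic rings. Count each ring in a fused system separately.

Ring A is planar and fully conjugated; 3 ring double bonds give 6 π electrons. That satisfies 4n+2 with n=1, so ring A is aromatic (pyrazine).
Ring B has only sp³ atoms, so it is not fully conjugated — not aromatic (cyclohexane ring).
Ring C has only sp³ atoms, so it is not fully conjugated — not aromatic (cyclohexane ring).
Ring D has a continuous p-orbital overlap around the ring; 3 ring double bonds give 6 π electrons. Since 6 = 4n+2 (n=1), ring D is aromatic (benzene ring).
Ring E has three sp³ carbons, so it is not fully conjugated — not aromatic (cyclopentane ring).
Ring F is fully conjugated (every ring atom contributes a p orbital); 3 ring double bonds give 6 π electrons. Since 6 = 4n+2 (n=1), ring F is aromatic (pyrimidine).
Aromatic: A, D, F. Total: 3.

3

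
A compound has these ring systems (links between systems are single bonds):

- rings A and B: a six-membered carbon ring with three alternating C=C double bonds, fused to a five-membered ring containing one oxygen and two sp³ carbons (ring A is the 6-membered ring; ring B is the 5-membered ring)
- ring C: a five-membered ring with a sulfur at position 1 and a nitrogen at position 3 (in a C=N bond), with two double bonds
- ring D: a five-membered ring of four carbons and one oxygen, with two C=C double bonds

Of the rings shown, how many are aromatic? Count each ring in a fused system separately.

Ring A is fully conjugated (every ring atom contributes a p orbital); 3 ring double bonds give 6 π electrons. 6 = 4(1)+2, so ring A is aromatic (benzene ring).
Ring B has two sp³ carbons, so it is not fully conjugated — not aromatic (oxolane ring).
Ring C has a continuous p-orbital overlap around the ring; 2 ring double bonds (4 π electrons) plus a heteroatom lone pair (2) give 6 π electrons. 6 = 4(1)+2, so ring C is aromatic (thiazole).
Ring D is fully conjugated (every ring atom contributes a p orbital); 2 ring double bonds (4 π electrons) plus a heteroatom lone pair (2) give 6 π electrons. That satisfies 4n+2 with n=1, so ring D is aromatic (furan).
Aromatic: A, C, D. Total: 3.

3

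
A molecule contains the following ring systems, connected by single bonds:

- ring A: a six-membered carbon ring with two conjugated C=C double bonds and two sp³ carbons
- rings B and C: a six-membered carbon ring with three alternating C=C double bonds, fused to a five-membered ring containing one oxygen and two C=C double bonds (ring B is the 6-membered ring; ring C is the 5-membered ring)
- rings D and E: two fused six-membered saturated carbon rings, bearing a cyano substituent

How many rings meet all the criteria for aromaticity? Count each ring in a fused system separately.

Ring A has two sp³ carbons, so it is not fully conjugated — not aromatic (1,3-cyclohexadiene).
Rings B and C form a fused bicyclic system (with one oxygen) with 9 sp² atoms and 10 π electrons from ring double bonds plus a heteroatom lone pair. 10 = 4(2)+2, so the system is aromatic and both rings count as aromatic (benzofuran).
Ring D has only sp³ atoms, so it is not fully conjugated — not aromatic (cyclohexane ring).
Ring E has only sp³ atoms, so it is not fully conjugated — not aromatic (cyclohexane ring).
Aromatic: B, C. Total: 2.

2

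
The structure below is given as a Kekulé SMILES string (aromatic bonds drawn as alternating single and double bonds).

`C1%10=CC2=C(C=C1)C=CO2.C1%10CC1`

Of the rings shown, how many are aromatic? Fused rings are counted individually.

The SMILES encodes a six-membered carbon ring with three alternating C=C double bonds, fused to a five-membered ring containing one oxygen and two C=C double bonds; a three-membered saturated carbon ring.
The fused 6/5-membered bicyclic (with one oxygen) is a single π system with 9 sp² atoms and 10 π electrons from ring double bonds plus a heteroatom lone pair. 10 = 4(2)+2, so the system is aromatic and both rings count as aromatic (benzofuran).
The 3-membered ring has only sp³ atoms, so it is not fully conjugated — not aromatic (cyclopropane).
2 of the 3 rings are aromatic. Total: 2.

2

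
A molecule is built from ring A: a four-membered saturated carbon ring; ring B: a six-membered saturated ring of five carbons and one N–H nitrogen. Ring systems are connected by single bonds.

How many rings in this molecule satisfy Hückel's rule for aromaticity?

0

Ring A has only sp³ atoms, so it is not fully conjugated — not aromatic (cyclobutane).
Ring B has only sp³ atoms, so it is not fully conjugated — not aromatic (piperidine).
No ring is aromatic. Total: 0.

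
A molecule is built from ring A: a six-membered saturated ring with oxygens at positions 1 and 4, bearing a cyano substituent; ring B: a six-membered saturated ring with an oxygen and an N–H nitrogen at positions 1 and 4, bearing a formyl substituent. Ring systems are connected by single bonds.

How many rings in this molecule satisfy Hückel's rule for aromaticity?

0

Ring A has only sp³ atoms, so it is not fully conjugated — not aromatic (1,4-dioxane).
Ring B has only sp³ atoms, so it is not fully conjugated — not aromatic (morpholine).
No ring is aromatic. Total: 0.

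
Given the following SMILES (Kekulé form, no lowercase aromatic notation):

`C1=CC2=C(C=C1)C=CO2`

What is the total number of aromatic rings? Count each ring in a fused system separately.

The SMILES encodes a six-membered carbon ring with three alternating C=C double bonds, fused to a five-membered ring containing one oxygen and two C=C double bonds.
The fused 6/5-membered bicyclic (with one oxygen) is a single π system with 9 sp² atoms and 10 π electrons from ring double bonds plus a heteroatom lone pair. 10 = 4(2)+2, so the system is aromatic and both rings count as aromatic (benzofuran).
2 of the 2 rings are aromatic. Total: 2.

2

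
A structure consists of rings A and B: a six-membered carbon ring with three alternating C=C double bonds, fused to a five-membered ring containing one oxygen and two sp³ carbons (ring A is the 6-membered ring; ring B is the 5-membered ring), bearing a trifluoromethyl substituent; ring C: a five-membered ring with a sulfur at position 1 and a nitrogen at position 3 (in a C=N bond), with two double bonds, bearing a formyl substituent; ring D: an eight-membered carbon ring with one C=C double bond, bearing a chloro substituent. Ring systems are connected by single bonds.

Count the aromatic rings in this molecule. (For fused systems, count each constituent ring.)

Ring A has a continuous p-orbital overlap around the ring; 3 ring double bonds give 6 π electrons. That satisfies 4n+2 with n=1, so ring A is aromatic (benzene ring).
Ring B has two sp³ carbons, so it is not fully conjugated — not aromatic (oxolane ring).
Ring C is fully conjugated (every ring atom contributes a p orbital); 2 ring double bonds (4 π electrons) plus a heteroatom lone pair (2) give 6 π electrons. That satisfies 4n+2 with n=1, so ring C is aromatic (thiazole).
Ring D has six sp³ carbons, so it is not fully conjugated — not aromatic (cyclooctene).
Aromatic: A, C. Total: 2.

2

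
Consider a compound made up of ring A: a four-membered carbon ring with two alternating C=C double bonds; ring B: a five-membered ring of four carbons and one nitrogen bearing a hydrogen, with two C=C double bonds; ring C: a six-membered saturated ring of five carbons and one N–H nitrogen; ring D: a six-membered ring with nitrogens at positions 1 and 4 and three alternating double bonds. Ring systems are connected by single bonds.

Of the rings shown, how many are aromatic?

Ring A has only sp² ring atoms; a planar conformation would have a fully conjugated π system of 4 electrons. But 4 = 4(1), which is 4n not 4n+2, so ring A is not aromatic (cyclobutadiene) — cyclobutadiene is antiaromatic and distorts to a rectangle.
Ring B is planar and fully conjugated; 2 ring double bonds (4 π electrons) plus a heteroatom lone pair (2) give 6 π electrons. That satisfies 4n+2 with n=1, so ring B is aromatic (pyrrole).
Ring C has only sp³ atoms, so it is not fully conjugated — not aromatic (piperidine).
Ring D is planar and fully conjugated; 3 ring double bonds give 6 π electrons. Since 6 = 4n+2 (n=1), ring D is aromatic (pyrazine).
Aromatic: B, D. Total: 2.

2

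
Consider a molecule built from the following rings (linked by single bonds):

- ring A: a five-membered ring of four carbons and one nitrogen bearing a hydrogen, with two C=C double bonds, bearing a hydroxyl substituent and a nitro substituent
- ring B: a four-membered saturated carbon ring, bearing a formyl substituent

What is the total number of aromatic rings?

1

Ring A is planar and fully conjugated; 2 ring double bonds (4 π electrons) plus a heteroatom lone pair (2) give 6 π electrons. That satisfies 4n+2 with n=1, so ring A is aromatic (pyrrole).
Ring B has only sp³ atoms, so it is not fully conjugated — not aromatic (cyclobutane).
Aromatic: A. Total: 1.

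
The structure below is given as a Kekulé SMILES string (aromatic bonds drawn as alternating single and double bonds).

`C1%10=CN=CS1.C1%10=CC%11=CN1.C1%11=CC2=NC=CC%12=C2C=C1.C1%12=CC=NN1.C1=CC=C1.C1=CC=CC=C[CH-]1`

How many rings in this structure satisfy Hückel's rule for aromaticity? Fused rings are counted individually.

5

The SMILES encodes a five-membered ring with a sulfur at position 1 and a nitrogen at position 3 (in a C=N bond), with two double bonds; a five-membered ring of four carbons and one nitrogen bearing a hydrogen, with two C=C double bonds; two fused six-membered rings, each with three alternating double bonds; one ring is all carbon and the other has one ring nitrogen; a five-membered ring with two adjacent nitrogens (one bearing H, one in a double bond) and two double bonds; a four-membered carbon ring with two alternating C=C double bonds; a seven-membered all-carbon ring bearing a negative charge on one carbon, with three C=C double bonds.
The 5-membered ring with one sulfur and one =N– is planar and fully conjugated; 2 ring double bonds (4 π electrons) plus a heteroatom lone pair (2) give 6 π electrons. 6 = 4(1)+2, so it is aromatic (thiazole).
The 5-membered ring with one N–H is planar and fully conjugated; 2 ring double bonds (4 π electrons) plus a heteroatom lone pair (2) give 6 π electrons. That satisfies 4n+2 with n=1, so it is aromatic (pyrrole).
The fused 6/6-membered bicyclic (with one nitrogen) is a single π system with 10 sp² atoms and 10 π electrons from ring double bonds. 10 = 4(2)+2, so the system is aromatic and both rings count as aromatic (quinoline).
The 5-membered ring with two adjacent nitrogens (one N–H, one =N–) is planar and fully conjugated; 2 ring double bonds (4 π electrons) plus a heteroatom lone pair (2) give 6 π electrons. Since 6 = 4n+2 (n=1), it is aromatic (pyrazole).
The 4-membered ring has only sp² ring atoms; a planar conformation would have a fully conjugated π system of 4 electrons. But 4 = 4(1), which is 4n not 4n+2, so it is not aromatic (cyclobutadiene) — cyclobutadiene is antiaromatic and distorts to a rectangle.
The 7-membered ring has only sp² ring atoms; a planar conformation would have a fully conjugated π system of 8 electrons. But 8 = 4(2), which is 4n not 4n+2, so it is not aromatic (cycloheptatrienyl anion).
5 of the 7 rings are aromatic. Total: 5.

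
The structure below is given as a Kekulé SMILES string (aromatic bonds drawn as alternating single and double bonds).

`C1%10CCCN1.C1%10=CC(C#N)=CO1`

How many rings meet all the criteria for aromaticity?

The SMILES encodes a five-membered saturated ring of four carbons and one N–H nitrogen; a five-membered ring of four carbons and one oxygen, with two C=C double bonds.
The 5-membered ring with one N–H has only sp³ atoms, so it is not fully conjugated — not aromatic (pyrrolidine).
The 5-membered ring with one oxygen is planar and fully conjugated; 2 ring double bonds (4 π electrons) plus a heteroatom lone pair (2) give 6 π electrons. That satisfies 4n+2 with n=1, so it is aromatic (furan).
1 of the 2 rings is aromatic. Total: 1.

1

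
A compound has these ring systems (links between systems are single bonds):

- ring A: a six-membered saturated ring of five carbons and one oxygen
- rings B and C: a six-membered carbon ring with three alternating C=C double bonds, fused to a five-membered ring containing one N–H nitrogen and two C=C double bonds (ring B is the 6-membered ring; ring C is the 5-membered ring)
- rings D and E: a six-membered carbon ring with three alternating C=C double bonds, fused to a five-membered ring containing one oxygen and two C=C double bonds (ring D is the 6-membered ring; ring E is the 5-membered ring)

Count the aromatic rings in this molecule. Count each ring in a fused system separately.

Ring A has only sp³ atoms, so it is not fully conjugated — not aromatic (tetrahydropyran).
Rings B and C form a fused bicyclic system (with one N–H) with 9 sp² atoms and 10 π electrons from ring double bonds plus a heteroatom lone pair. 10 = 4(2)+2, so the system is aromatic and both rings count as aromatic (indole).
Rings D and E form a fused bicyclic system (with one oxygen) with 9 sp² atoms and 10 π electrons from ring double bonds plus a heteroatom lone pair. 10 = 4(2)+2, so the system is aromatic and both rings count as aromatic (benzofuran).
Aromatic: B, C, D, E. Total: 4.

4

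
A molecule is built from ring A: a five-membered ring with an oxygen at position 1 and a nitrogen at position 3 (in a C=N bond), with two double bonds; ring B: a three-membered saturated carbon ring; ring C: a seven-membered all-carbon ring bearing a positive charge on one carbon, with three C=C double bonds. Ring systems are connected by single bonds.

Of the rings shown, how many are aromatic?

2

Ring A is fully conjugated (every ring atom contributes a p orbital); 2 ring double bonds (4 π electrons) plus a heteroatom lone pair (2) give 6 π electrons. 6 = 4(1)+2, so ring A is aromatic (oxazole).
Ring B has only sp³ atoms, so it is not fully conjugated — not aromatic (cyclopropane).
Ring C has a continuous p-orbital overlap around the ring; 3 ring double bonds (6 π electrons) plus the carbocation's empty p orbital (0, but keeps the ring conjugated) give 6 π electrons. 6 = 4(1)+2, so ring C is aromatic (tropylium cation).
Aromatic: A, C. Total: 2.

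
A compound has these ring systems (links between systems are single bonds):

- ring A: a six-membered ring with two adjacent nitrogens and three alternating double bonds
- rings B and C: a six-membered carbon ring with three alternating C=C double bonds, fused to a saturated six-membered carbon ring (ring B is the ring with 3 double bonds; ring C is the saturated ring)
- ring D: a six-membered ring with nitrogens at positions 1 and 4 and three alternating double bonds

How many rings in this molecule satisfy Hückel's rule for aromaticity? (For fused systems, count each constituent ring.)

Ring A is fully conjugated (every ring atom contributes a p orbital); 3 ring double bonds give 6 π electrons. Since 6 = 4n+2 (n=1), ring A is aromatic (pyridazine).
Ring B is planar and fully conjugated; 3 ring double bonds give 6 π electrons. That satisfies 4n+2 with n=1, so ring B is aromatic (benzene ring).
Ring C has four sp³ carbons, so it is not fully conjugated — not aromatic (cyclohexane ring).
Ring D has a continuous p-orbital overlap around the ring; 3 ring double bonds give 6 π electrons. 6 = 4(1)+2, so ring D is aromatic (pyrazine).
Aromatic: A, B, D. Total: 3.

3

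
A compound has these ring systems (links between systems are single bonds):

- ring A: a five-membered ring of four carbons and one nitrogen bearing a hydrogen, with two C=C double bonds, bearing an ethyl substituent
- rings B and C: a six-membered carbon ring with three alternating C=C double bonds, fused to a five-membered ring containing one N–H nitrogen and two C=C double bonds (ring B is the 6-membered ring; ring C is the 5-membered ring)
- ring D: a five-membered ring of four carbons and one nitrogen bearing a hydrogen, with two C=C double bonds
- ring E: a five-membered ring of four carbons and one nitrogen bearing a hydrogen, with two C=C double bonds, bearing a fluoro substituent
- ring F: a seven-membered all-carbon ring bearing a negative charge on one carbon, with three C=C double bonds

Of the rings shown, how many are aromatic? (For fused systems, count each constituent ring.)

Ring A is fully conjugated (every ring atom contributes a p orbital); 2 ring double bonds (4 π electrons) plus a heteroatom lone pair (2) give 6 π electrons. Since 6 = 4n+2 (n=1), ring A is aromatic (pyrrole).
Rings B and C form a fused bicyclic system (with one N–H) with 9 sp² atoms and 10 π electrons from ring double bonds plus a heteroatom lone pair. 10 = 4(2)+2, so the system is aromatic and both rings count as aromatic (indole).
Ring D has a continuous p-orbital overlap around the ring; 2 ring double bonds (4 π electrons) plus a heteroatom lone pair (2) give 6 π electrons. That satisfies 4n+2 with n=1, so ring D is aromatic (pyrrole).
Ring E is fully conjugated (every ring atom contributes a p orbital); 2 ring double bonds (4 π electrons) plus a heteroatom lone pair (2) give 6 π electrons. 6 = 4(1)+2, so ring E is aromatic (pyrrole).
Ring F has only sp² ring atoms; a planar conformation would have a fully conjugated π system of 8 electrons. But 8 = 4(2), which is 4n not 4n+2, so ring F is not aromatic (cycloheptatrienyl anion).
Aromatic: A, B, C, D, E. Total: 5.

5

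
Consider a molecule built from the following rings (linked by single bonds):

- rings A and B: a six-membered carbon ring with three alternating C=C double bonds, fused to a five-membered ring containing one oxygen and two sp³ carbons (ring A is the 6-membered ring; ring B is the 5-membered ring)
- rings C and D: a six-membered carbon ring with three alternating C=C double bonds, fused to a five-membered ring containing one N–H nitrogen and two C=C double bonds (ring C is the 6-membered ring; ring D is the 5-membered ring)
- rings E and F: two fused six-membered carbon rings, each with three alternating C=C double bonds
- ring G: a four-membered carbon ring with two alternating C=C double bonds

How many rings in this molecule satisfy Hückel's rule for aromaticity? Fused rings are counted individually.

Ring A is planar and fully conjugated; 3 ring double bonds give 6 π electrons. Since 6 = 4n+2 (n=1), ring A is aromatic (benzene ring).
Ring B has two sp³ carbons, so it is not fully conjugated — not aromatic (oxolane ring).
Rings C and D form a fused bicyclic system (with one N–H) with 9 sp² atoms and 10 π electrons from ring double bonds plus a heteroatom lone pair. 10 = 4(2)+2, so the system is aromatic and both rings count as aromatic (indole).
Rings E and F form a fused bicyclic system with 10 sp² atoms and 10 π electrons from ring double bonds. 10 = 4(2)+2, so the system is aromatic and both rings count as aromatic (naphthalene).
Ring G has only sp² ring atoms; a planar conformation would have a fully conjugated π system of 4 electrons. But 4 = 4(1), which is 4n not 4n+2, so ring G is not aromatic (cyclobutadiene) — cyclobutadiene is antiaromatic and distorts to a rectangle.
Aromatic: A, C, D, E, F. Total: 5.

5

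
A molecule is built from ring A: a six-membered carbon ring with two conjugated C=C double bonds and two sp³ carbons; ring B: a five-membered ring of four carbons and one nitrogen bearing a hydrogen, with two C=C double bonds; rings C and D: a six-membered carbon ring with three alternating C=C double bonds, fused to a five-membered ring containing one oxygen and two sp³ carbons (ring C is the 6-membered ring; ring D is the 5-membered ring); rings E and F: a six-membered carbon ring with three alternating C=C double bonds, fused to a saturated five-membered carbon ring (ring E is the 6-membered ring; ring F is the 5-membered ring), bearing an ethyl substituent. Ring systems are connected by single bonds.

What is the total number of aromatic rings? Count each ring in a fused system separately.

3

Ring A has two sp³ carbons, so it is not fully conjugated — not aromatic (1,3-cyclohexadiene).
Ring B is planar and fully conjugated; 2 ring double bonds (4 π electrons) plus a heteroatom lone pair (2) give 6 π electrons. Since 6 = 4n+2 (n=1), ring B is aromatic (pyrrole).
Ring C is fully conjugated (every ring atom contributes a p orbital); 3 ring double bonds give 6 π electrons. Since 6 = 4n+2 (n=1), ring C is aromatic (benzene ring).
Ring D has two sp³ carbons, so it is not fully conjugated — not aromatic (oxolane ring).
Ring E is fully conjugated (every ring atom contributes a p orbital); 3 ring double bonds give 6 π electrons. That satisfies 4n+2 with n=1, so ring E is aromatic (benzene ring).
Ring F has three sp³ carbons, so it is not fully conjugated — not aromatic (cyclopentane ring).
Aromatic: B, C, E. Total: 3.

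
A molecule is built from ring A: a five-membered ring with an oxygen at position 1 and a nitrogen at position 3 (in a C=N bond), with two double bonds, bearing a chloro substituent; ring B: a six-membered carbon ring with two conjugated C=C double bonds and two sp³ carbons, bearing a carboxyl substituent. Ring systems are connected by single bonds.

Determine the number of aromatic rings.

Ring A is fully conjugated (every ring atom contributes a p orbital); 2 ring double bonds (4 π electrons) plus a heteroatom lone pair (2) give 6 π electrons. Since 6 = 4n+2 (n=1), ring A is aromatic (oxazole).
Ring B has two sp³ carbons, so it is not fully conjugated — not aromatic (1,3-cyclohexadiene).
Aromatic: A. Total: 1.

1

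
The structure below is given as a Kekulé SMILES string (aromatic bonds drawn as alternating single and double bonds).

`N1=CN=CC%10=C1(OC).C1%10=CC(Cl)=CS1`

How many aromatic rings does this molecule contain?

2

The SMILES encodes a six-membered ring with nitrogens at positions 1 and 3 and three alternating double bonds; a five-membered ring of four carbons and one sulfur, with two C=C double bonds.
The 6-membered ring with two nitrogens (1,3) has a continuous p-orbital overlap around the ring; 3 ring double bonds give 6 π electrons. Since 6 = 4n+2 (n=1), it is aromatic (pyrimidine).
The 5-membered ring with one sulfur has a continuous p-orbital overlap around the ring; 2 ring double bonds (4 π electrons) plus a heteroatom lone pair (2) give 6 π electrons. That satisfies 4n+2 with n=1, so it is aromatic (thiophene).
2 of the 2 rings are aromatic. Total: 2.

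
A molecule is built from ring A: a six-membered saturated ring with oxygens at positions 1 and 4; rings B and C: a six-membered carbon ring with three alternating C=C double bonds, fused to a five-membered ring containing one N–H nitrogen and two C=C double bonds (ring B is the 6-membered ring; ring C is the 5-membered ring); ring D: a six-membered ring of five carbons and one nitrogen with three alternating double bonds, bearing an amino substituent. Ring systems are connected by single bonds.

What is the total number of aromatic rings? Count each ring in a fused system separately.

Ring A has only sp³ atoms, so it is not fully conjugated — not aromatic (1,4-dioxane).
Rings B and C form a fused bicyclic system (with one N–H) with 9 sp² atoms and 10 π electrons from ring double bonds plus a heteroatom lone pair. 10 = 4(2)+2, so the system is aromatic and both rings count as aromatic (indole).
Ring D has a continuous p-orbital overlap around the ring; 3 ring double bonds give 6 π electrons. 6 = 4(1)+2, so ring D is aromatic (pyridine).
Aromatic: B, C, D. Total: 3.

3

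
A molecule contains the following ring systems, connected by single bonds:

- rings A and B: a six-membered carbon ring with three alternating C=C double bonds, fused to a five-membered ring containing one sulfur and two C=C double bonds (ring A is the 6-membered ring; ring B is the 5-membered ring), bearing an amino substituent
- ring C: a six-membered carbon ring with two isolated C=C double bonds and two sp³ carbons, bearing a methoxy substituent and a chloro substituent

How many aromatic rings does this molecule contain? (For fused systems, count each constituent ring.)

Rings A and B form a fused bicyclic system (with one sulfur) with 9 sp² atoms and 10 π electrons from ring double bonds plus a heteroatom lone pair. 10 = 4(2)+2, so the system is aromatic and both rings count as aromatic (benzothiophene).
Ring C has two sp³ carbons, so it is not fully conjugated — not aromatic (1,4-cyclohexadiene).
Aromatic: A, B. Total: 2.

2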